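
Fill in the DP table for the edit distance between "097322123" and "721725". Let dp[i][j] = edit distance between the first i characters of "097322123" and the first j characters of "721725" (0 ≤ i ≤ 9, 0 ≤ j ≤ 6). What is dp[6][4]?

5

   ''  7  2  1  7  2  5
''  0  1  2  3  4  5  6
 0  1  1  2  3  4  5  6
 9  2  2  2  3  4  5  6
 7  3  2  3  3  3  4  5
 3  4  3  3  4  4  4  5
 2  5  4  3  4  5  4  5
 2  6  5  4  4  5  5  5
 1  7  6  5  4  5  6  6
 2  8  7  6  5  5  5  6
 3  9  8  7  6  6  6  6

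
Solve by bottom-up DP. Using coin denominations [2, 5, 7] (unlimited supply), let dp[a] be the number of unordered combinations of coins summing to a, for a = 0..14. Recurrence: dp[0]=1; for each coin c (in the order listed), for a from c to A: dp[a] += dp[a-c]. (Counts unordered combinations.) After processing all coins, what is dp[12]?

3

after  coin     0     1     2     3     4     5     6     7     8     9    10    11    12    13    14
          2     1     0     1     0     1     0     1     0     1     0     1     0     1     0     1
          5     1     0     1     0     1     1     1     1     1     1     2     1     2     1     2
          7     1     0     1     0     1     1     1     2     1     2     2     2     3     2     4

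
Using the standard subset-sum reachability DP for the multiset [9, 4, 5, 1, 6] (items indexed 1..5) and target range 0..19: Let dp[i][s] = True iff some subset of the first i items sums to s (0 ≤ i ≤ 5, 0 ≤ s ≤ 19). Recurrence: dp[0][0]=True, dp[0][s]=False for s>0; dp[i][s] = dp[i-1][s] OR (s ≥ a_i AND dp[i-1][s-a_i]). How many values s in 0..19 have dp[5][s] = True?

i\s   0   1   2   3   4   5   6   7   8   9  10  11  12  13  14  15  16  17  18  19
  0   T   F   F   F   F   F   F   F   F   F   F   F   F   F   F   F   F   F   F   F
  1   T   F   F   F   F   F   F   F   F   T   F   F   F   F   F   F   F   F   F   F
  2   T   F   F   F   T   F   F   F   F   T   F   F   F   T   F   F   F   F   F   F
  3   T   F   F   F   T   T   F   F   F   T   F   F   F   T   T   F   F   F   T   F
  4   T   T   F   F   T   T   T   F   F   T   T   F   F   T   T   T   F   F   T   T
  5   T   T   F   F   T   T   T   T   F   T   T   T   T   T   T   T   T   F   T   T

16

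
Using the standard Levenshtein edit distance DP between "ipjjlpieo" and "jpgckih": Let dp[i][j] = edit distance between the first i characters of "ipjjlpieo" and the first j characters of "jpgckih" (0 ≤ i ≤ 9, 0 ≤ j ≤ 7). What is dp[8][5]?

   ''  j  p  g  c  k  i  h
''  0  1  2  3  4  5  6  7
 i  1  1  2  3  4  5  5  6
 p  2  2  1  2  3  4  5  6
 j  3  2  2  2  3  4  5  6
 j  4  3  3  3  3  4  5  6
 l  5  4  4  4  4  4  5  6
 p  6  5  4  5  5  5  5  6
 i  7  6  5  5  6  6  5  6
 e  8  7  6  6  6  7  6  6
 o  9  8  7  7  7  7  7  7

7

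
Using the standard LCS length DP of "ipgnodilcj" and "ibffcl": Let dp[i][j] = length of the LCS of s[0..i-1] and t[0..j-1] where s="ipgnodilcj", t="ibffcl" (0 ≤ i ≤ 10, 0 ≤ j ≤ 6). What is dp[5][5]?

   ''  i  b  f  f  c  l
''  0  0  0  0  0  0  0
 i  0  1  1  1  1  1  1
 p  0  1  1  1  1  1  1
 g  0  1  1  1  1  1  1
 n  0  1  1  1  1  1  1
 o  0  1  1  1  1  1  1
 d  0  1  1  1  1  1  1
 i  0  1  1  1  1  1  1
 l  0  1  1  1  1  1  2
 c  0  1  1  1  1  2  2
 j  0  1  1  1  1  2  2

1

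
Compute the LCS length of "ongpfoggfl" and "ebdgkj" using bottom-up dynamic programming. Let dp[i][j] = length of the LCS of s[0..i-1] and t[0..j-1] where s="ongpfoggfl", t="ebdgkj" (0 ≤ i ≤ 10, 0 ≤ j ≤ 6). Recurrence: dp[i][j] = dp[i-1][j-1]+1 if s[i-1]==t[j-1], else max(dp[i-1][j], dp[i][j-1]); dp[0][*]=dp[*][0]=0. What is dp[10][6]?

   ''  e  b  d  g  k  j
''  0  0  0  0  0  0  0
 o  0  0  0  0  0  0  0
 n  0  0  0  0  0  0  0
 g  0  0  0  0  1  1  1
 p  0  0  0  0  1  1  1
 f  0  0  0  0  1  1  1
 o  0  0  0  0  1  1  1
 g  0  0  0  0  1  1  1
 g  0  0  0  0  1  1  1
 f  0  0  0  0  1  1  1
 l  0  0  0  0  1  1  1

1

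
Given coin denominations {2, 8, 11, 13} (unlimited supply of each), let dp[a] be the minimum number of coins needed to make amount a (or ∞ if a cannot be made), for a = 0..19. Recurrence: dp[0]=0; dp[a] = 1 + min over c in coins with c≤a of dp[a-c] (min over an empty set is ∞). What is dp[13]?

1

 a  0  1  2  3  4  5  6  7  8  9 10 11 12 13 14 15 16 17 18 19
dp  0  -  1  -  2  -  3  -  1  -  2  1  3  1  4  2  2  3  3  2
(- denotes ∞ / unreachable)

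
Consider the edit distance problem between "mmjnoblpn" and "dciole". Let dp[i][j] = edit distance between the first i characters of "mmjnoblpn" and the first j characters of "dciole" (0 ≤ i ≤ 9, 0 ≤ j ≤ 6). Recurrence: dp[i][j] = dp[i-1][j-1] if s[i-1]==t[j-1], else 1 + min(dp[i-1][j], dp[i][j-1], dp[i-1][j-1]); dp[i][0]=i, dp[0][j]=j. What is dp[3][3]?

3

   ''  d  c  i  o  l  e
''  0  1  2  3  4  5  6
 m  1  1  2  3  4  5  6
 m  2  2  2  3  4  5  6
 j  3  3  3  3  4  5  6
 n  4  4  4  4  4  5  6
 o  5  5  5  5  4  5  6
 b  6  6  6  6  5  5  6
 l  7  7  7  7  6  5  6
 p  8  8  8  8  7  6  6
 n  9  9  9  9  8  7  7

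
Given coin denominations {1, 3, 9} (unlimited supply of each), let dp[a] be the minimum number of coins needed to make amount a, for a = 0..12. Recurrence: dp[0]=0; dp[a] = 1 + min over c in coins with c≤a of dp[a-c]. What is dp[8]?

4

 a  0  1  2  3  4  5  6  7  8  9 10 11 12
dp  0  1  2  1  2  3  2  3  4  1  2  3  2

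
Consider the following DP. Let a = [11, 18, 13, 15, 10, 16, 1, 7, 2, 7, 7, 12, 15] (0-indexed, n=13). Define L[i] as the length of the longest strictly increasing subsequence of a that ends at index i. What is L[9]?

   i    0    1    2    3    4    5    6    7    8    9   10   11   12
a[i]   11   18   13   15   10   16    1    7    2    7    7   12   15
L[i]    1    2    2    3    1    4    1    2    2    3    3    4    5

3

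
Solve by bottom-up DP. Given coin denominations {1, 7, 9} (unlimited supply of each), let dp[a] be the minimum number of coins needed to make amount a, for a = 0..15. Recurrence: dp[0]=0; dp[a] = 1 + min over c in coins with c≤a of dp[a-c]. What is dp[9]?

1

 a  0  1  2  3  4  5  6  7  8  9 10 11 12 13 14 15
dp  0  1  2  3  4  5  6  1  2  1  2  3  4  5  2  3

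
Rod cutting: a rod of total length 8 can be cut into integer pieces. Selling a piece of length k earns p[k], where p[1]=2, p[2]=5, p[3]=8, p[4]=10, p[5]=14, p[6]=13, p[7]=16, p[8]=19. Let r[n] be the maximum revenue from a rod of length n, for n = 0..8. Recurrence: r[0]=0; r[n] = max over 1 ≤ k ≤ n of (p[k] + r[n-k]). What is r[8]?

   n    0    1    2    3    4    5    6    7    8
r[n]    0    2    5    8   10   14   16   19   22

22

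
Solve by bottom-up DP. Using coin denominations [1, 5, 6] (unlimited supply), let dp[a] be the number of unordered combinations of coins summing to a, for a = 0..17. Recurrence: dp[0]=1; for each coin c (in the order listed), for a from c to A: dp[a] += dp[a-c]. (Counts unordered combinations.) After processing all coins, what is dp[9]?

after  coin     0     1     2     3     4     5     6     7     8     9    10    11    12    13    14    15    16    17
          1     1     1     1     1     1     1     1     1     1     1     1     1     1     1     1     1     1     1
          5     1     1     1     1     1     2     2     2     2     2     3     3     3     3     3     4     4     4
          6     1     1     1     1     1     2     3     3     3     3     4     5     6     6     6     7     8     9

3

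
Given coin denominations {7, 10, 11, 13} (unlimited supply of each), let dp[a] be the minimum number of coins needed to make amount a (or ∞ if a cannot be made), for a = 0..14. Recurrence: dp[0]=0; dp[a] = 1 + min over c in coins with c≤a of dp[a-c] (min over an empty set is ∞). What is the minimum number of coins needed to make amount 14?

2

 a  0  1  2  3  4  5  6  7  8  9 10 11 12 13 14
dp  0  -  -  -  -  -  -  1  -  -  1  1  -  1  2
(- denotes ∞ / unreachable)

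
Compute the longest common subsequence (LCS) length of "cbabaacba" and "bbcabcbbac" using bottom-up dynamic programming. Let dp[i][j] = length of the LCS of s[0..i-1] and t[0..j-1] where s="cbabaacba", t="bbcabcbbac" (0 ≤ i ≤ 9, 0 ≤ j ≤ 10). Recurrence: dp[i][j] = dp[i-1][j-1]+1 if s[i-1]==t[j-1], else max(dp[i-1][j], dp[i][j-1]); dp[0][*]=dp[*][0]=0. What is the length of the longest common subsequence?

6

   ''  b  b  c  a  b  c  b  b  a  c
''  0  0  0  0  0  0  0  0  0  0  0
 c  0  0  0  1  1  1  1  1  1  1  1
 b  0  1  1  1  1  2  2  2  2  2  2
 a  0  1  1  1  2  2  2  2  2  3  3
 b  0  1  2  2  2  3  3  3  3  3  3
 a  0  1  2  2  3  3  3  3  3  4  4
 a  0  1  2  2  3  3  3  3  3  4  4
 c  0  1  2  3  3  3  4  4  4  4  5
 b  0  1  2  3  3  4  4  5  5  5  5
 a  0  1  2  3  4  4  4  5  5  6  6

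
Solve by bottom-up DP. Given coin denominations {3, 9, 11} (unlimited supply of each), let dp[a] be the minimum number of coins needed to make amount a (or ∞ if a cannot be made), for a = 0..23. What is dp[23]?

 a  0  1  2  3  4  5  6  7  8  9 10 11 12 13 14 15 16 17 18 19 20 21 22 23
dp  0  -  -  1  -  -  2  -  -  1  -  1  2  -  2  3  -  3  2  -  2  3  2  3
(- denotes ∞ / unreachable)

3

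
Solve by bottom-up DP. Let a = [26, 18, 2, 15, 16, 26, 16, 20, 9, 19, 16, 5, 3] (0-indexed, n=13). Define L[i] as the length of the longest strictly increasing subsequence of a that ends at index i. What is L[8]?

   i    0    1    2    3    4    5    6    7    8    9   10   11   12
a[i]   26   18    2   15   16   26   16   20    9   19   16    5    3
L[i]    1    1    1    2    3    4    3    4    2    4    3    2    2

2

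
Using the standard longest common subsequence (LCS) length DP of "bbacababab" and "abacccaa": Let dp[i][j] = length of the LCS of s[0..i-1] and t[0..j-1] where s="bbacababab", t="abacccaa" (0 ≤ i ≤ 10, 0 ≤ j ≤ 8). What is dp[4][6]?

3

   ''  a  b  a  c  c  c  a  a
''  0  0  0  0  0  0  0  0  0
 b  0  0  1  1  1  1  1  1  1
 b  0  0  1  1  1  1  1  1  1
 a  0  1  1  2  2  2  2  2  2
 c  0  1  1  2  3  3  3  3  3
 a  0  1  1  2  3  3  3  4  4
 b  0  1  2  2  3  3  3  4  4
 a  0  1  2  3  3  3  3  4  5
 b  0  1  2  3  3  3  3  4  5
 a  0  1  2  3  3  3  3  4  5
 b  0  1  2  3  3  3  3  4  5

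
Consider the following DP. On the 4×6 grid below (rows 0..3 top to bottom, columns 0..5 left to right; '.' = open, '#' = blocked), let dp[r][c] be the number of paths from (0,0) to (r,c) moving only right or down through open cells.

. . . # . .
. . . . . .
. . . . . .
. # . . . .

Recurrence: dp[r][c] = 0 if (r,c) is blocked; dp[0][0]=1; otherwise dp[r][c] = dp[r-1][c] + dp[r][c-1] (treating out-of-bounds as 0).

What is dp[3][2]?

6

r\c   0   1   2   3   4   5
  0   1   1   1   0   0   0
  1   1   2   3   3   3   3
  2   1   3   6   9  12  15
  3   1   0   6  15  27  42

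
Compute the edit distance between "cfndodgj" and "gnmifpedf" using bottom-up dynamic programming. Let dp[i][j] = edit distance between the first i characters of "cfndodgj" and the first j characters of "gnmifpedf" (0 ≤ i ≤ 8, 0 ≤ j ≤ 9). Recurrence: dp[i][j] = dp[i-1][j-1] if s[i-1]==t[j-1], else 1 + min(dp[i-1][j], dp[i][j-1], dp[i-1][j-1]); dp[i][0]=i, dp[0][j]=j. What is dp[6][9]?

   ''  g  n  m  i  f  p  e  d  f
''  0  1  2  3  4  5  6  7  8  9
 c  1  1  2  3  4  5  6  7  8  9
 f  2  2  2  3  4  4  5  6  7  8
 n  3  3  2  3  4  5  5  6  7  8
 d  4  4  3  3  4  5  6  6  6  7
 o  5  5  4  4  4  5  6  7  7  7
 d  6  6  5  5  5  5  6  7  7  8
 g  7  6  6  6  6  6  6  7  8  8
 j  8  7  7  7  7  7  7  7  8  9

8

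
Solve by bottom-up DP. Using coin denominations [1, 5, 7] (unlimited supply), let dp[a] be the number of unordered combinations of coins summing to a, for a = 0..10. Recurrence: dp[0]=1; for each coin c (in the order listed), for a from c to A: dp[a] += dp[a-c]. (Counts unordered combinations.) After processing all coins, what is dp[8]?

3

after  coin     0     1     2     3     4     5     6     7     8     9    10
          1     1     1     1     1     1     1     1     1     1     1     1
          5     1     1     1     1     1     2     2     2     2     2     3
          7     1     1     1     1     1     2     2     3     3     3     4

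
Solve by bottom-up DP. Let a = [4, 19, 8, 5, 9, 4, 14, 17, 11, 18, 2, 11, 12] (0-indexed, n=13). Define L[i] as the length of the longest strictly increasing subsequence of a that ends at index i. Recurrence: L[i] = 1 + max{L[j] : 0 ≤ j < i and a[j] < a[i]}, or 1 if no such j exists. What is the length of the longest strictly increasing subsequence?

   i    0    1    2    3    4    5    6    7    8    9   10   11   12
a[i]    4   19    8    5    9    4   14   17   11   18    2   11   12
L[i]    1    2    2    2    3    1    4    5    4    6    1    4    5

6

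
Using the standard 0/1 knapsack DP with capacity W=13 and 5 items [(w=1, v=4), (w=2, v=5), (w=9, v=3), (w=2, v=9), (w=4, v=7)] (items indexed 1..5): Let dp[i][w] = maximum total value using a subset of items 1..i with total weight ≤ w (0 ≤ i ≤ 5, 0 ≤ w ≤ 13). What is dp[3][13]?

12

i\w   0   1   2   3   4   5   6   7   8   9  10  11  12  13
  0   0   0   0   0   0   0   0   0   0   0   0   0   0   0
  1   0   4   4   4   4   4   4   4   4   4   4   4   4   4
  2   0   4   5   9   9   9   9   9   9   9   9   9   9   9
  3   0   4   5   9   9   9   9   9   9   9   9   9  12  12
  4   0   4   9  13  14  18  18  18  18  18  18  18  18  18
  5   0   4   9  13  14  18  18  20  21  25  25  25  25  25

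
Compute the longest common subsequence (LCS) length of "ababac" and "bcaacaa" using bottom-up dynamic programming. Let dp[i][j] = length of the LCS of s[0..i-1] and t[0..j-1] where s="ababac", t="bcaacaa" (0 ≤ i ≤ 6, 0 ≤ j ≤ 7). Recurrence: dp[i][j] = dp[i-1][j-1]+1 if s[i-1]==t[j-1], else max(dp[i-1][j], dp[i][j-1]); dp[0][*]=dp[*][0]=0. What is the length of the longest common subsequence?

   ''  b  c  a  a  c  a  a
''  0  0  0  0  0  0  0  0
 a  0  0  0  1  1  1  1  1
 b  0  1  1  1  1  1  1  1
 a  0  1  1  2  2  2  2  2
 b  0  1  1  2  2  2  2  2
 a  0  1  1  2  3  3  3  3
 c  0  1  2  2  3  4  4  4

4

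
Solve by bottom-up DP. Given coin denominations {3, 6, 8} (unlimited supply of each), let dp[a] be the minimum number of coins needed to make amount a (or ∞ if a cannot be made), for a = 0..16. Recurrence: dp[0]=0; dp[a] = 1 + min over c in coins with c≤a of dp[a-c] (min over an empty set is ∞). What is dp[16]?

2

 a  0  1  2  3  4  5  6  7  8  9 10 11 12 13 14 15 16
dp  0  -  -  1  -  -  1  -  1  2  -  2  2  -  2  3  2
(- denotes ∞ / unreachable)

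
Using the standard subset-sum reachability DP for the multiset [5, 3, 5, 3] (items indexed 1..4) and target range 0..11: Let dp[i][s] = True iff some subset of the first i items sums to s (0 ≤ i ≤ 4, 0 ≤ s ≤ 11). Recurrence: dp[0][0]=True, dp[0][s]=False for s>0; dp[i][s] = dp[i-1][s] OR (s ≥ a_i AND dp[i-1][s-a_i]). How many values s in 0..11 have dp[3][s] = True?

i\s   0   1   2   3   4   5   6   7   8   9  10  11
  0   T   F   F   F   F   F   F   F   F   F   F   F
  1   T   F   F   F   F   T   F   F   F   F   F   F
  2   T   F   F   T   F   T   F   F   T   F   F   F
  3   T   F   F   T   F   T   F   F   T   F   T   F
  4   T   F   F   T   F   T   T   F   T   F   T   T

5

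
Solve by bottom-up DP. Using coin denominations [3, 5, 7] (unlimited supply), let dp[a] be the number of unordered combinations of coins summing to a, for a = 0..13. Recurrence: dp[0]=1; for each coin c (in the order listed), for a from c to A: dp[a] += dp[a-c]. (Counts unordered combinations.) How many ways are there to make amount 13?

after  coin     0     1     2     3     4     5     6     7     8     9    10    11    12    13
          3     1     0     0     1     0     0     1     0     0     1     0     0     1     0
          5     1     0     0     1     0     1     1     0     1     1     1     1     1     1
          7     1     0     0     1     0     1     1     1     1     1     2     1     2     2

2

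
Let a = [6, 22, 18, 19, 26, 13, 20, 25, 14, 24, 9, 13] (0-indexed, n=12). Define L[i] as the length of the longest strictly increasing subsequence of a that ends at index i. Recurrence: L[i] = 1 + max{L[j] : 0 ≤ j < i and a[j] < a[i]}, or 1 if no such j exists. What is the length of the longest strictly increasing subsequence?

5

   i    0    1    2    3    4    5    6    7    8    9   10   11
a[i]    6   22   18   19   26   13   20   25   14   24    9   13
L[i]    1    2    2    3    4    2    4    5    3    5    2    3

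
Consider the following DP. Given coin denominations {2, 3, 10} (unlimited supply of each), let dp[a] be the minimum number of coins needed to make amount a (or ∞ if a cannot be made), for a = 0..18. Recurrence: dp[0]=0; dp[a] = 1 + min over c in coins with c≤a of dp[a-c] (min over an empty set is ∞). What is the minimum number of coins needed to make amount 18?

4

 a  0  1  2  3  4  5  6  7  8  9 10 11 12 13 14 15 16 17 18
dp  0  -  1  1  2  2  2  3  3  3  1  4  2  2  3  3  3  4  4
(- denotes ∞ / unreachable)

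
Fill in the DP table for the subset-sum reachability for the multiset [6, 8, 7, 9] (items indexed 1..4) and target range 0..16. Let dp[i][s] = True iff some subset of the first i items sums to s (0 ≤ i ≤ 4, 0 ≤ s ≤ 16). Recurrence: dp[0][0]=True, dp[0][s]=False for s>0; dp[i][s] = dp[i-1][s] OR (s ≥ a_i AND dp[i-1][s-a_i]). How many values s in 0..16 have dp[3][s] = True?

7

i\s   0   1   2   3   4   5   6   7   8   9  10  11  12  13  14  15  16
  0   T   F   F   F   F   F   F   F   F   F   F   F   F   F   F   F   F
  1   T   F   F   F   F   F   T   F   F   F   F   F   F   F   F   F   F
  2   T   F   F   F   F   F   T   F   T   F   F   F   F   F   T   F   F
  3   T   F   F   F   F   F   T   T   T   F   F   F   F   T   T   T   F
  4   T   F   F   F   F   F   T   T   T   T   F   F   F   T   T   T   T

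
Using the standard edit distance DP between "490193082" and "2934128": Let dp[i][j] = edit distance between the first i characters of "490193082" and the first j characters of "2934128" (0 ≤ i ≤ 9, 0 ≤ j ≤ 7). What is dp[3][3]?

2

   ''  2  9  3  4  1  2  8
''  0  1  2  3  4  5  6  7
 4  1  1  2  3  3  4  5  6
 9  2  2  1  2  3  4  5  6
 0  3  3  2  2  3  4  5  6
 1  4  4  3  3  3  3  4  5
 9  5  5  4  4  4  4  4  5
 3  6  6  5  4  5  5  5  5
 0  7  7  6  5  5  6  6  6
 8  8  8  7  6  6  6  7  6
 2  9  8  8  7  7  7  6  7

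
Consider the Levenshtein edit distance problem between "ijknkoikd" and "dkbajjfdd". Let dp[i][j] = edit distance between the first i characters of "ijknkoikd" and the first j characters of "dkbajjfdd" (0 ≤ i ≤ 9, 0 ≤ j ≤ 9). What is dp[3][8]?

7

   ''  d  k  b  a  j  j  f  d  d
''  0  1  2  3  4  5  6  7  8  9
 i  1  1  2  3  4  5  6  7  8  9
 j  2  2  2  3  4  4  5  6  7  8
 k  3  3  2  3  4  5  5  6  7  8
 n  4  4  3  3  4  5  6  6  7  8
 k  5  5  4  4  4  5  6  7  7  8
 o  6  6  5  5  5  5  6  7  8  8
 i  7  7  6  6  6  6  6  7  8  9
 k  8  8  7  7  7  7  7  7  8  9
 d  9  8  8  8  8  8  8  8  7  8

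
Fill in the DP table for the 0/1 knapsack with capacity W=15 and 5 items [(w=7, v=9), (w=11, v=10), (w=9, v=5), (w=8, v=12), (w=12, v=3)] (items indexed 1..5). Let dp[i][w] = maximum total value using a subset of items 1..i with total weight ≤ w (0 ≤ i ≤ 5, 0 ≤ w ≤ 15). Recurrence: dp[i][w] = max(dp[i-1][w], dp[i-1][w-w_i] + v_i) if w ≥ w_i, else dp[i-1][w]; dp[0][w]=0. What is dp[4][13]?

12

i\w   0   1   2   3   4   5   6   7   8   9  10  11  12  13  14  15
  0   0   0   0   0   0   0   0   0   0   0   0   0   0   0   0   0
  1   0   0   0   0   0   0   0   9   9   9   9   9   9   9   9   9
  2   0   0   0   0   0   0   0   9   9   9   9  10  10  10  10  10
  3   0   0   0   0   0   0   0   9   9   9   9  10  10  10  10  10
  4   0   0   0   0   0   0   0   9  12  12  12  12  12  12  12  21
  5   0   0   0   0   0   0   0   9  12  12  12  12  12  12  12  21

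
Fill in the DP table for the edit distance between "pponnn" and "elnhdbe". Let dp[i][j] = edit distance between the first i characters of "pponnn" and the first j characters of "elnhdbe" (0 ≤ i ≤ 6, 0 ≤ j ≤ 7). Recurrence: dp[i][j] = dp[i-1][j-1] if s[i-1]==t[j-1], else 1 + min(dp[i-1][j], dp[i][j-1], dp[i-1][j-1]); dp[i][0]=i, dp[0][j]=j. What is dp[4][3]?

3

   ''  e  l  n  h  d  b  e
''  0  1  2  3  4  5  6  7
 p  1  1  2  3  4  5  6  7
 p  2  2  2  3  4  5  6  7
 o  3  3  3  3  4  5  6  7
 n  4  4  4  3  4  5  6  7
 n  5  5  5  4  4  5  6  7
 n  6  6  6  5  5  5  6  7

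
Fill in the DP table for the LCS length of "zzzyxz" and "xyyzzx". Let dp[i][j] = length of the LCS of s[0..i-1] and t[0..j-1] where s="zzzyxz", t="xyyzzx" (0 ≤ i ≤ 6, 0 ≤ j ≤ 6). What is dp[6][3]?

   ''  x  y  y  z  z  x
''  0  0  0  0  0  0  0
 z  0  0  0  0  1  1  1
 z  0  0  0  0  1  2  2
 z  0  0  0  0  1  2  2
 y  0  0  1  1  1  2  2
 x  0  1  1  1  1  2  3
 z  0  1  1  1  2  2  3

1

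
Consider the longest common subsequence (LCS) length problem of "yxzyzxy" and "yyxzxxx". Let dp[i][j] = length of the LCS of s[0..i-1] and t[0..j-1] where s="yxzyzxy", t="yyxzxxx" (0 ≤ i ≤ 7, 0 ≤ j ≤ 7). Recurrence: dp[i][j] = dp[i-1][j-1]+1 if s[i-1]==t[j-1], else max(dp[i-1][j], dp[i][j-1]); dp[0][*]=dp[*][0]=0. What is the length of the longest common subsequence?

4

   ''  y  y  x  z  x  x  x
''  0  0  0  0  0  0  0  0
 y  0  1  1  1  1  1  1  1
 x  0  1  1  2  2  2  2  2
 z  0  1  1  2  3  3  3  3
 y  0  1  2  2  3  3  3  3
 z  0  1  2  2  3  3  3  3
 x  0  1  2  3  3  4  4  4
 y  0  1  2  3  3  4  4  4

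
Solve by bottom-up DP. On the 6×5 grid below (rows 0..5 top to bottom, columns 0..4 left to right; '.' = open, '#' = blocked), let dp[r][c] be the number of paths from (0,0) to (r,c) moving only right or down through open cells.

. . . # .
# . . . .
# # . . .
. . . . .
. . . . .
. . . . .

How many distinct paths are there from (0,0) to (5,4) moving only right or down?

r\c   0   1   2   3   4
  0   1   1   1   0   0
  1   0   1   2   2   2
  2   0   0   2   4   6
  3   0   0   2   6  12
  4   0   0   2   8  20
  5   0   0   2  10  30

30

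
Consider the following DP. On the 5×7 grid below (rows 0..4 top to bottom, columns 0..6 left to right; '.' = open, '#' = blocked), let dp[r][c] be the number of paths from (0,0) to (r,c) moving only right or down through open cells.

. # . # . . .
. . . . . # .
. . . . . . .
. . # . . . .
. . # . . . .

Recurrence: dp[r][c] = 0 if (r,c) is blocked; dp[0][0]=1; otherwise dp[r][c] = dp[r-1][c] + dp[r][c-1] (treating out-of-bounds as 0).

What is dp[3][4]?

r\c   0   1   2   3   4   5   6
  0   1   0   0   0   0   0   0
  1   1   1   1   1   1   0   0
  2   1   2   3   4   5   5   5
  3   1   3   0   4   9  14  19
  4   1   4   0   4  13  27  46

9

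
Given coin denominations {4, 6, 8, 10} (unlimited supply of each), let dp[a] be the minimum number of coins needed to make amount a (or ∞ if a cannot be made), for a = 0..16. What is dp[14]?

2

 a  0  1  2  3  4  5  6  7  8  9 10 11 12 13 14 15 16
dp  0  -  -  -  1  -  1  -  1  -  1  -  2  -  2  -  2
(- denotes ∞ / unreachable)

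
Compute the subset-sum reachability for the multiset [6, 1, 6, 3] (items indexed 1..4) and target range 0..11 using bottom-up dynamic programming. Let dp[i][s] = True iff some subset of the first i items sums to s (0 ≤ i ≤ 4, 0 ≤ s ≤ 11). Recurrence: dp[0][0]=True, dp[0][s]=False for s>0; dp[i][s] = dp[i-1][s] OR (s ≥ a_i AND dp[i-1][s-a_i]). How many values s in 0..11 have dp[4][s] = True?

i\s   0   1   2   3   4   5   6   7   8   9  10  11
  0   T   F   F   F   F   F   F   F   F   F   F   F
  1   T   F   F   F   F   F   T   F   F   F   F   F
  2   T   T   F   F   F   F   T   T   F   F   F   F
  3   T   T   F   F   F   F   T   T   F   F   F   F
  4   T   T   F   T   T   F   T   T   F   T   T   F

8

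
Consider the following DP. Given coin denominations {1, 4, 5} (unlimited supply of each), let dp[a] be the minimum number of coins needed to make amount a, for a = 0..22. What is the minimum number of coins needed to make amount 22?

 a  0  1  2  3  4  5  6  7  8  9 10 11 12 13 14 15 16 17 18 19 20 21 22
dp  0  1  2  3  1  1  2  3  2  2  2  3  3  3  3  3  4  4  4  4  4  5  5

5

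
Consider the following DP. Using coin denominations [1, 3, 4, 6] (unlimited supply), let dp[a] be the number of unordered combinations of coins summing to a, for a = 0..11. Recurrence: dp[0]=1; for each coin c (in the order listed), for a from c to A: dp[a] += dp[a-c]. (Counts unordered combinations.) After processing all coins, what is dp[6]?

after  coin     0     1     2     3     4     5     6     7     8     9    10    11
          1     1     1     1     1     1     1     1     1     1     1     1     1
          3     1     1     1     2     2     2     3     3     3     4     4     4
          4     1     1     1     2     3     3     4     5     6     7     8     9
          6     1     1     1     2     3     3     5     6     7     9    11    12

5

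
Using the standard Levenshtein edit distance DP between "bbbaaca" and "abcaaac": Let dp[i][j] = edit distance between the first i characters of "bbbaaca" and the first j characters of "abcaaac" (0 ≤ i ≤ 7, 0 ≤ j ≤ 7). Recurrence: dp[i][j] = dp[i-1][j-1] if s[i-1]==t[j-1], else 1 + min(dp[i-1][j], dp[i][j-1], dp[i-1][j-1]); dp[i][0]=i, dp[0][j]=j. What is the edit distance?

4

   ''  a  b  c  a  a  a  c
''  0  1  2  3  4  5  6  7
 b  1  1  1  2  3  4  5  6
 b  2  2  1  2  3  4  5  6
 b  3  3  2  2  3  4  5  6
 a  4  3  3  3  2  3  4  5
 a  5  4  4  4  3  2  3  4
 c  6  5  5  4  4  3  3  3
 a  7  6  6  5  4  4  3  4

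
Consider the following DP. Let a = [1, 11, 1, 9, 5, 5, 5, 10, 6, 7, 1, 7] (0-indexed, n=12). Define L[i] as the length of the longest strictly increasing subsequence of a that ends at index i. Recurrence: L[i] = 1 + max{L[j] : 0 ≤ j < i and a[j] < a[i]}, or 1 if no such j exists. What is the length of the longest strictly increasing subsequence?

4

   i    0    1    2    3    4    5    6    7    8    9   10   11
a[i]    1   11    1    9    5    5    5   10    6    7    1    7
L[i]    1    2    1    2    2    2    2    3    3    4    1    4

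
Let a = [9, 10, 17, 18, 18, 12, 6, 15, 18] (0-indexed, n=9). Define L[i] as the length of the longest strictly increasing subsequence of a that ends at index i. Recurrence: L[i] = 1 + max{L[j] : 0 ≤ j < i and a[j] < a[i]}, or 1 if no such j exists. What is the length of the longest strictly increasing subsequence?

5

   i    0    1    2    3    4    5    6    7    8
a[i]    9   10   17   18   18   12    6   15   18
L[i]    1    2    3    4    4    3    1    4    5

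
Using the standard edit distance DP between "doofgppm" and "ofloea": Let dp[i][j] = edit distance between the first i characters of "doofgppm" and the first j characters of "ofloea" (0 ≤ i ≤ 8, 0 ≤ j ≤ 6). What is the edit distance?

6

   ''  o  f  l  o  e  a
''  0  1  2  3  4  5  6
 d  1  1  2  3  4  5  6
 o  2  1  2  3  3  4  5
 o  3  2  2  3  3  4  5
 f  4  3  2  3  4  4  5
 g  5  4  3  3  4  5  5
 p  6  5  4  4  4  5  6
 p  7  6  5  5  5  5  6
 m  8  7  6  6  6  6  6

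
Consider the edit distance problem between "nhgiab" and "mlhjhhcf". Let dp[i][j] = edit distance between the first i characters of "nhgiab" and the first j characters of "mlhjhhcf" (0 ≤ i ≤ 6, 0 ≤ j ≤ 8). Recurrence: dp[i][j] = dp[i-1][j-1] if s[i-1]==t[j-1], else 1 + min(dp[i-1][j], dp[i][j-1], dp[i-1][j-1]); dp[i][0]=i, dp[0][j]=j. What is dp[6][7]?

   ''  m  l  h  j  h  h  c  f
''  0  1  2  3  4  5  6  7  8
 n  1  1  2  3  4  5  6  7  8
 h  2  2  2  2  3  4  5  6  7
 g  3  3  3  3  3  4  5  6  7
 i  4  4  4  4  4  4  5  6  7
 a  5  5  5  5  5  5  5  6  7
 b  6  6  6  6  6  6  6  6  7

6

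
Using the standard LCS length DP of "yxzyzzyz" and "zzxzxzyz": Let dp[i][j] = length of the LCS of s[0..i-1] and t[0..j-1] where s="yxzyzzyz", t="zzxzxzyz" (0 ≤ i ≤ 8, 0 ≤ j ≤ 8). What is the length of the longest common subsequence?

5

   ''  z  z  x  z  x  z  y  z
''  0  0  0  0  0  0  0  0  0
 y  0  0  0  0  0  0  0  1  1
 x  0  0  0  1  1  1  1  1  1
 z  0  1  1  1  2  2  2  2  2
 y  0  1  1  1  2  2  2  3  3
 z  0  1  2  2  2  2  3  3  4
 z  0  1  2  2  3  3  3  3  4
 y  0  1  2  2  3  3  3  4  4
 z  0  1  2  2  3  3  4  4  5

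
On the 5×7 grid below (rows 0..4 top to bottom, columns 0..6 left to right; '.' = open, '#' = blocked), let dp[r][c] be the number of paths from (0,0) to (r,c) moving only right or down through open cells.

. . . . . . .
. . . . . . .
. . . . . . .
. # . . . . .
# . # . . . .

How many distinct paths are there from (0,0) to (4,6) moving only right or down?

179

r\c   0   1   2   3   4   5   6
  0   1   1   1   1   1   1   1
  1   1   2   3   4   5   6   7
  2   1   3   6  10  15  21  28
  3   1   0   6  16  31  52  80
  4   0   0   0  16  47  99 179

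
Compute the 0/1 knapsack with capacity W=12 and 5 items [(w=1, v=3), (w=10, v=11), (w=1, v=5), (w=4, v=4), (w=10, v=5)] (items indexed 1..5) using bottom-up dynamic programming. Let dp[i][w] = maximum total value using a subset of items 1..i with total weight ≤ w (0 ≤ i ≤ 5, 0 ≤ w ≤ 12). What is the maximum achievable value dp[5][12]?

i\w   0   1   2   3   4   5   6   7   8   9  10  11  12
  0   0   0   0   0   0   0   0   0   0   0   0   0   0
  1   0   3   3   3   3   3   3   3   3   3   3   3   3
  2   0   3   3   3   3   3   3   3   3   3  11  14  14
  3   0   5   8   8   8   8   8   8   8   8  11  16  19
  4   0   5   8   8   8   9  12  12  12  12  12  16  19
  5   0   5   8   8   8   9  12  12  12  12  12  16  19

19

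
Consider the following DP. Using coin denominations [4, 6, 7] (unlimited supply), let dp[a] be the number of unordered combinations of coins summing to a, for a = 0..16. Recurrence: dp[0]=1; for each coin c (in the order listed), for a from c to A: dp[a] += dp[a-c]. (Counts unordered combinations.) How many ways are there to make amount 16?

2

after  coin     0     1     2     3     4     5     6     7     8     9    10    11    12    13    14    15    16
          4     1     0     0     0     1     0     0     0     1     0     0     0     1     0     0     0     1
          6     1     0     0     0     1     0     1     0     1     0     1     0     2     0     1     0     2
          7     1     0     0     0     1     0     1     1     1     0     1     1     2     1     2     1     2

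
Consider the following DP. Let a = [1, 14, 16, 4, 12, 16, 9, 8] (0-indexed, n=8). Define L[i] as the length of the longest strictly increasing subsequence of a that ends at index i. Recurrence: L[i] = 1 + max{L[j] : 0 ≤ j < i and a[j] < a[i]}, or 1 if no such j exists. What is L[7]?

3

   i    0    1    2    3    4    5    6    7
a[i]    1   14   16    4   12   16    9    8
L[i]    1    2    3    2    3    4    3    3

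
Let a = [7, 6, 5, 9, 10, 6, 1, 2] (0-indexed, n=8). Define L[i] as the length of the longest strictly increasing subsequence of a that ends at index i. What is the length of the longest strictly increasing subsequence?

3

   i    0    1    2    3    4    5    6    7
a[i]    7    6    5    9   10    6    1    2
L[i]    1    1    1    2    3    2    1    2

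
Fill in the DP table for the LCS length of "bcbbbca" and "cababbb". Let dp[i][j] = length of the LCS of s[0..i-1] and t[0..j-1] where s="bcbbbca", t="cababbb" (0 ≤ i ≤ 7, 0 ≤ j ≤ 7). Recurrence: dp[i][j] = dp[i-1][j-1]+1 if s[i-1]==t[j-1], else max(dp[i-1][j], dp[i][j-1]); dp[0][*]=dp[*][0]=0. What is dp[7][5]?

   ''  c  a  b  a  b  b  b
''  0  0  0  0  0  0  0  0
 b  0  0  0  1  1  1  1  1
 c  0  1  1  1  1  1  1  1
 b  0  1  1  2  2  2  2  2
 b  0  1  1  2  2  3  3  3
 b  0  1  1  2  2  3  4  4
 c  0  1  1  2  2  3  4  4
 a  0  1  2  2  3  3  4  4

3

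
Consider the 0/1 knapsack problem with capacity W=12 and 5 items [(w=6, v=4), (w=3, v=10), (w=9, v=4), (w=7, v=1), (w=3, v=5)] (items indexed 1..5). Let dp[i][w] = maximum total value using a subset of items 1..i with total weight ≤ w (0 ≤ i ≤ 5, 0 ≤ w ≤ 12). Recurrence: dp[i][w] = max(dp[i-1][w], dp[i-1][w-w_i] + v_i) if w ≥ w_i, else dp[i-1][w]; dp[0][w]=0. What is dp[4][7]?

10

i\w   0   1   2   3   4   5   6   7   8   9  10  11  12
  0   0   0   0   0   0   0   0   0   0   0   0   0   0
  1   0   0   0   0   0   0   4   4   4   4   4   4   4
  2   0   0   0  10  10  10  10  10  10  14  14  14  14
  3   0   0   0  10  10  10  10  10  10  14  14  14  14
  4   0   0   0  10  10  10  10  10  10  14  14  14  14
  5   0   0   0  10  10  10  15  15  15  15  15  15  19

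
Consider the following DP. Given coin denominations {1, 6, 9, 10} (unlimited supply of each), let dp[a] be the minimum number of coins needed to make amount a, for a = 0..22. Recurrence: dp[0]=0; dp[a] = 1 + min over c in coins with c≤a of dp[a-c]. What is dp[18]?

2

 a  0  1  2  3  4  5  6  7  8  9 10 11 12 13 14 15 16 17 18 19 20 21 22
dp  0  1  2  3  4  5  1  2  3  1  1  2  2  3  4  2  2  3  2  2  2  3  3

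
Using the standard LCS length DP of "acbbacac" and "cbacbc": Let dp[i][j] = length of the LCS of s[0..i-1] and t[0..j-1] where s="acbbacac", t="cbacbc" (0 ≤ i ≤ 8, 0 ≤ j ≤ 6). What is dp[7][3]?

3

   ''  c  b  a  c  b  c
''  0  0  0  0  0  0  0
 a  0  0  0  1  1  1  1
 c  0  1  1  1  2  2  2
 b  0  1  2  2  2  3  3
 b  0  1  2  2  2  3  3
 a  0  1  2  3  3  3  3
 c  0  1  2  3  4  4  4
 a  0  1  2  3  4  4  4
 c  0  1  2  3  4  4  5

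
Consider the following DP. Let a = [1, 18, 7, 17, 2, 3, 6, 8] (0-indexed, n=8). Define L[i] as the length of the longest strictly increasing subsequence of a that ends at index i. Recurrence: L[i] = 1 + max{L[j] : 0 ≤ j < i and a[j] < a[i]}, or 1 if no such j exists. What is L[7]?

5

   i    0    1    2    3    4    5    6    7
a[i]    1   18    7   17    2    3    6    8
L[i]    1    2    2    3    2    3    4    5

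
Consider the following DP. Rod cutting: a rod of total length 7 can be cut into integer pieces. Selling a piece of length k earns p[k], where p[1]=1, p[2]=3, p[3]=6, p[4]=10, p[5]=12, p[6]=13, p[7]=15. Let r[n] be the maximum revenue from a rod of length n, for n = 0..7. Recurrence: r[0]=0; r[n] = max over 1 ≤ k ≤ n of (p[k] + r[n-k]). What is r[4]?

10

   n    0    1    2    3    4    5    6    7
r[n]    0    1    3    6   10   12   13   16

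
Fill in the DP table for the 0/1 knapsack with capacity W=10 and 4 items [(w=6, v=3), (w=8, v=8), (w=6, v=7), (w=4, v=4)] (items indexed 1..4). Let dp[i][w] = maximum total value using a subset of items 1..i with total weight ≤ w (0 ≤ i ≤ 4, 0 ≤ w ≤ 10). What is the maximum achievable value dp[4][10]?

i\w   0   1   2   3   4   5   6   7   8   9  10
  0   0   0   0   0   0   0   0   0   0   0   0
  1   0   0   0   0   0   0   3   3   3   3   3
  2   0   0   0   0   0   0   3   3   8   8   8
  3   0   0   0   0   0   0   7   7   8   8   8
  4   0   0   0   0   4   4   7   7   8   8  11

11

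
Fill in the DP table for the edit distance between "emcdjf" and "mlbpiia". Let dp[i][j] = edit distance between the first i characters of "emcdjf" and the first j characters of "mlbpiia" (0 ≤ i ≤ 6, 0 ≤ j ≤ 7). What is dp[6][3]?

5

   ''  m  l  b  p  i  i  a
''  0  1  2  3  4  5  6  7
 e  1  1  2  3  4  5  6  7
 m  2  1  2  3  4  5  6  7
 c  3  2  2  3  4  5  6  7
 d  4  3  3  3  4  5  6  7
 j  5  4  4  4  4  5  6  7
 f  6  5  5  5  5  5  6  7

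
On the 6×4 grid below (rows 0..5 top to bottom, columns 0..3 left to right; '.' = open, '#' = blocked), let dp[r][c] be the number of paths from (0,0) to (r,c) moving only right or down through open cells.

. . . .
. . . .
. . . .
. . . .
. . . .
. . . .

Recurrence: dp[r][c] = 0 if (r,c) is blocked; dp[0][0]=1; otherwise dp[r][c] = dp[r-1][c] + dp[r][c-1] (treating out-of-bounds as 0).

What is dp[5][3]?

r\c   0   1   2   3
  0   1   1   1   1
  1   1   2   3   4
  2   1   3   6  10
  3   1   4  10  20
  4   1   5  15  35
  5   1   6  21  56

56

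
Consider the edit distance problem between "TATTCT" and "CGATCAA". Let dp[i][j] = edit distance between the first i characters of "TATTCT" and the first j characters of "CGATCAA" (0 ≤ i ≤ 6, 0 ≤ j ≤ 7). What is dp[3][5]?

3

   ''  C  G  A  T  C  A  A
''  0  1  2  3  4  5  6  7
 T  1  1  2  3  3  4  5  6
 A  2  2  2  2  3  4  4  5
 T  3  3  3  3  2  3  4  5
 T  4  4  4  4  3  3  4  5
 C  5  4  5  5  4  3  4  5
 T  6  5  5  6  5  4  4  5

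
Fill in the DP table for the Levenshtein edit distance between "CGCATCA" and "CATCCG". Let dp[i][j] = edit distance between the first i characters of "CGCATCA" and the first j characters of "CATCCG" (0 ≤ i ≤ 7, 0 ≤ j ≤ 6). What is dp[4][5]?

   ''  C  A  T  C  C  G
''  0  1  2  3  4  5  6
 C  1  0  1  2  3  4  5
 G  2  1  1  2  3  4  4
 C  3  2  2  2  2  3  4
 A  4  3  2  3  3  3  4
 T  5  4  3  2  3  4  4
 C  6  5  4  3  2  3  4
 A  7  6  5  4  3  3  4

3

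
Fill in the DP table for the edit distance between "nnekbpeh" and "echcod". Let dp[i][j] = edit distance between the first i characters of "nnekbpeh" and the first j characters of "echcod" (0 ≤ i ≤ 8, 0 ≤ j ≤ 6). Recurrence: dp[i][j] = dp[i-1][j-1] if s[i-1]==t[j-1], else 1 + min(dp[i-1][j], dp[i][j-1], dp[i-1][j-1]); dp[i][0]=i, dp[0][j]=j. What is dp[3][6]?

   ''  e  c  h  c  o  d
''  0  1  2  3  4  5  6
 n  1  1  2  3  4  5  6
 n  2  2  2  3  4  5  6
 e  3  2  3  3  4  5  6
 k  4  3  3  4  4  5  6
 b  5  4  4  4  5  5  6
 p  6  5  5  5  5  6  6
 e  7  6  6  6  6  6  7
 h  8  7  7  6  7  7  7

6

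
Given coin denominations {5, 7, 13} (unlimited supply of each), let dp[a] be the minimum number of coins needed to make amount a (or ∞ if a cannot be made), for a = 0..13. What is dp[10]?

 a  0  1  2  3  4  5  6  7  8  9 10 11 12 13
dp  0  -  -  -  -  1  -  1  -  -  2  -  2  1
(- denotes ∞ / unreachable)

2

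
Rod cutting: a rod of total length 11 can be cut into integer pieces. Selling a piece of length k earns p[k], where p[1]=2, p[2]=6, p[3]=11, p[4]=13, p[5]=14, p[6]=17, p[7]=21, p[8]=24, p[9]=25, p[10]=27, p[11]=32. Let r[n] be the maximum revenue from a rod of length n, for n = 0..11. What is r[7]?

24

   n    0    1    2    3    4    5    6    7    8    9   10   11
r[n]    0    2    6   11   13   17   22   24   28   33   35   39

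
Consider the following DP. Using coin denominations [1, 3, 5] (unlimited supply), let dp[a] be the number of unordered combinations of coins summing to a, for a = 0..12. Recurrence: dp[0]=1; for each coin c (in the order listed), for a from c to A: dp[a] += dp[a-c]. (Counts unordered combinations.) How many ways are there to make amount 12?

9

after  coin     0     1     2     3     4     5     6     7     8     9    10    11    12
          1     1     1     1     1     1     1     1     1     1     1     1     1     1
          3     1     1     1     2     2     2     3     3     3     4     4     4     5
          5     1     1     1     2     2     3     4     4     5     6     7     8     9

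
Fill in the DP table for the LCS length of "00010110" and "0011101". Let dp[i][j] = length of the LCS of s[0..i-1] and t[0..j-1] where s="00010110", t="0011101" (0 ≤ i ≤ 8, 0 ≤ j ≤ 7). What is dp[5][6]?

4

   ''  0  0  1  1  1  0  1
''  0  0  0  0  0  0  0  0
 0  0  1  1  1  1  1  1  1
 0  0  1  2  2  2  2  2  2
 0  0  1  2  2  2  2  3  3
 1  0  1  2  3  3  3  3  4
 0  0  1  2  3  3  3  4  4
 1  0  1  2  3  4  4  4  5
 1  0  1  2  3  4  5  5  5
 0  0  1  2  3  4  5  6  6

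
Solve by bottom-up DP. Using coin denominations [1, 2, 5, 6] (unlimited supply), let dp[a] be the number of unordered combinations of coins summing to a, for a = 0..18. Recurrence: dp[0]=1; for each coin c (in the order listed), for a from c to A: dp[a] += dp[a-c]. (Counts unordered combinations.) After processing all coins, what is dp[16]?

33

after  coin     0     1     2     3     4     5     6     7     8     9    10    11    12    13    14    15    16    17    18
          1     1     1     1     1     1     1     1     1     1     1     1     1     1     1     1     1     1     1     1
          2     1     1     2     2     3     3     4     4     5     5     6     6     7     7     8     8     9     9    10
          5     1     1     2     2     3     4     5     6     7     8    10    11    13    14    16    18    20    22    24
          6     1     1     2     2     3     4     6     7     9    10    13    15    19    21    25    28    33    37    43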